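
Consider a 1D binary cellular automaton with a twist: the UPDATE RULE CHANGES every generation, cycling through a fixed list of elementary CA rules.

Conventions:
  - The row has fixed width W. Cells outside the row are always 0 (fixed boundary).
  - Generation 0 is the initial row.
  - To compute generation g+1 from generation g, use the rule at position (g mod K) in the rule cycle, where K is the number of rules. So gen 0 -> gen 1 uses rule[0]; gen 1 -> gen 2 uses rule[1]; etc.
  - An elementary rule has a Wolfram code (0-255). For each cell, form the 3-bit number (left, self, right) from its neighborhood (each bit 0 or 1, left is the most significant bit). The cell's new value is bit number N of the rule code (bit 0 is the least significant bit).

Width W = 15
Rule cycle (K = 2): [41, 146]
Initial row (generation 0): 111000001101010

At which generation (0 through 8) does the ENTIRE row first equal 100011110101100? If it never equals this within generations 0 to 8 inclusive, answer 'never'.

Gen 0: 111000001101010
Gen 1 (rule 41): 100011101010100
Gen 2 (rule 146): 010101000000010
Gen 3 (rule 41): 001010011111000
Gen 4 (rule 146): 010001101110100
Gen 5 (rule 41): 000101011001001
Gen 6 (rule 146): 001000000110110
Gen 7 (rule 41): 100011110101100
Gen 8 (rule 146): 010101100000010

Answer: 7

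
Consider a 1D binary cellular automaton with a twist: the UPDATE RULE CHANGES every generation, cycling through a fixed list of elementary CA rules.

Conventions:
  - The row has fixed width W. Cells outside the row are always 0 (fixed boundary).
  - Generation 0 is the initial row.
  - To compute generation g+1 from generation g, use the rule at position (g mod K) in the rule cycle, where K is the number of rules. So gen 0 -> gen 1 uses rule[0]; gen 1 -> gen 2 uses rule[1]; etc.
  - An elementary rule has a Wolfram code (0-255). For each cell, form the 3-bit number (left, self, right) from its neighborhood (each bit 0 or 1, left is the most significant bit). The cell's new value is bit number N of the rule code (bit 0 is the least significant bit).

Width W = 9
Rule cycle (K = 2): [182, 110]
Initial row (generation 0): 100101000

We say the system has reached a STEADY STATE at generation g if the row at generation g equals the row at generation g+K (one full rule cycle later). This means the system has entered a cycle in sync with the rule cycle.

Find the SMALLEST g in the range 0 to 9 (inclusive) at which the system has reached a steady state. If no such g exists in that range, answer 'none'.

Answer: none

Derivation:
Gen 0: 100101000
Gen 1 (rule 182): 111111100
Gen 2 (rule 110): 100000100
Gen 3 (rule 182): 110001110
Gen 4 (rule 110): 110011010
Gen 5 (rule 182): 001100111
Gen 6 (rule 110): 011101101
Gen 7 (rule 182): 101010011
Gen 8 (rule 110): 111110111
Gen 9 (rule 182): 011101010
Gen 10 (rule 110): 110111110
Gen 11 (rule 182): 001011101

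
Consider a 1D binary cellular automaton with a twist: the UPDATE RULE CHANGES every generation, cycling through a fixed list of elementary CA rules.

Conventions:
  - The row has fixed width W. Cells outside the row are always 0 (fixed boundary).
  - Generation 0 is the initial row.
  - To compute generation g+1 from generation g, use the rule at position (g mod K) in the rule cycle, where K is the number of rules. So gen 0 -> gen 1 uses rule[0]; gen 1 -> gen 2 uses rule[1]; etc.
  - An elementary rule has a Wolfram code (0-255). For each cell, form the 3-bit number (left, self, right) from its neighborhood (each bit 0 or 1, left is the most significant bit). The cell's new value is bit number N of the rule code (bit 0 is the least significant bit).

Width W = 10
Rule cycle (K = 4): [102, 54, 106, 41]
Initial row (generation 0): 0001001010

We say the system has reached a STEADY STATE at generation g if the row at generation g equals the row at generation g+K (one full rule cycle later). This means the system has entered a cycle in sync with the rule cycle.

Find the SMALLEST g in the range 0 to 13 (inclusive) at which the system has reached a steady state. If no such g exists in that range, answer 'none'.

Answer: 12

Derivation:
Gen 0: 0001001010
Gen 1 (rule 102): 0011011110
Gen 2 (rule 54): 0100100001
Gen 3 (rule 106): 1001000010
Gen 4 (rule 41): 0000011000
Gen 5 (rule 102): 0000101000
Gen 6 (rule 54): 0001111100
Gen 7 (rule 106): 0011000100
Gen 8 (rule 41): 1010010001
Gen 9 (rule 102): 1110110011
Gen 10 (rule 54): 0001001100
Gen 11 (rule 106): 0010011100
Gen 12 (rule 41): 1000010001
Gen 13 (rule 102): 1000110011
Gen 14 (rule 54): 1101001100
Gen 15 (rule 106): 1110011100
Gen 16 (rule 41): 1000010001
Gen 17 (rule 102): 1000110011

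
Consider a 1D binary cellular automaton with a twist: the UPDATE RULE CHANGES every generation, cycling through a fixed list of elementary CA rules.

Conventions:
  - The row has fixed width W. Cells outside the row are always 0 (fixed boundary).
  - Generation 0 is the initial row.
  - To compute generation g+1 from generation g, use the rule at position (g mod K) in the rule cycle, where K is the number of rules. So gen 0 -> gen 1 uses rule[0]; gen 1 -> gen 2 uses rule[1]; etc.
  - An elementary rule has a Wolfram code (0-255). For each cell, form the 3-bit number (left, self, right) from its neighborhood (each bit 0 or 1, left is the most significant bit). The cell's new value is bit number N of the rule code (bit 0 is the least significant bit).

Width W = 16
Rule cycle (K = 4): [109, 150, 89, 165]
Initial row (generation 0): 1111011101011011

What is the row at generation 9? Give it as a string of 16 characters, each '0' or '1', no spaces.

Gen 0: 1111011101011011
Gen 1 (rule 109): 1001110111111111
Gen 2 (rule 150): 1110100011111110
Gen 3 (rule 89): 1010011010000011
Gen 4 (rule 165): 1110000110111000
Gen 5 (rule 109): 1010110111101011
Gen 6 (rule 150): 1010000011001000
Gen 7 (rule 89): 0001111011100111
Gen 8 (rule 165): 1100110101000010
Gen 9 (rule 109): 1100111111011010

Answer: 1100111111011010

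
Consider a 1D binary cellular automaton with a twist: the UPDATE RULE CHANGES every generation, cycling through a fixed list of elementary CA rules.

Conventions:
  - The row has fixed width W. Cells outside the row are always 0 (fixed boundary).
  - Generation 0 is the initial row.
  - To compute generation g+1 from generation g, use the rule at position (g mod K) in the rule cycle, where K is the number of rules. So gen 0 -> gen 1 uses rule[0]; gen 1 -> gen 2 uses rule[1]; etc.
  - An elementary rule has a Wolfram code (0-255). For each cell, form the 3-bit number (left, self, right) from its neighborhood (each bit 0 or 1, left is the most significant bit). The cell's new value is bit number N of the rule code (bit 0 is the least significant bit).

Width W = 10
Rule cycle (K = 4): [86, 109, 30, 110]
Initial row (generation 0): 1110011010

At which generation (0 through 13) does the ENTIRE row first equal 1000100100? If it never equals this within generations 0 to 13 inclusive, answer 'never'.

Answer: 7

Derivation:
Gen 0: 1110011010
Gen 1 (rule 86): 0011101011
Gen 2 (rule 109): 1010111111
Gen 3 (rule 30): 1010100000
Gen 4 (rule 110): 1111100000
Gen 5 (rule 86): 0000110000
Gen 6 (rule 109): 1110110111
Gen 7 (rule 30): 1000100100
Gen 8 (rule 110): 1001101100
Gen 9 (rule 86): 1110100110
Gen 10 (rule 109): 1011100110
Gen 11 (rule 30): 1010011101
Gen 12 (rule 110): 1110110111
Gen 13 (rule 86): 0010010001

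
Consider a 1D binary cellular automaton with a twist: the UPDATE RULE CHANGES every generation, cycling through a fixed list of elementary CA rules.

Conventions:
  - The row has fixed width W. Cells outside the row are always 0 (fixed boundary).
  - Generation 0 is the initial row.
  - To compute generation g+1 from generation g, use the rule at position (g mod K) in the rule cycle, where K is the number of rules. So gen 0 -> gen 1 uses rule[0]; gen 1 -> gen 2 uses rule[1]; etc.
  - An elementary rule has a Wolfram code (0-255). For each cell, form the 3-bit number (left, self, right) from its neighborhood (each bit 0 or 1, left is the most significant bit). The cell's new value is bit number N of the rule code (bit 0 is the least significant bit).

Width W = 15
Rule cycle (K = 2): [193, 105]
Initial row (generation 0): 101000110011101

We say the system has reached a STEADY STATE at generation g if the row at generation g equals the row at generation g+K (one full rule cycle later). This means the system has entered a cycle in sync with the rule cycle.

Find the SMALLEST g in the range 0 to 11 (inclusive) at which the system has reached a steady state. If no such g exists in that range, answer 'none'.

Answer: none

Derivation:
Gen 0: 101000110011101
Gen 1 (rule 193): 000010010001100
Gen 2 (rule 105): 111000000101101
Gen 3 (rule 193): 011011110000100
Gen 4 (rule 105): 011110010110001
Gen 5 (rule 193): 001110000010100
Gen 6 (rule 105): 101010111001001
Gen 7 (rule 193): 000000011000000
Gen 8 (rule 105): 111111011011111
Gen 9 (rule 193): 011111001001111
Gen 10 (rule 105): 010001000001001
Gen 11 (rule 193): 000100011100000
Gen 12 (rule 105): 110001010101111
Gen 13 (rule 193): 010100000000111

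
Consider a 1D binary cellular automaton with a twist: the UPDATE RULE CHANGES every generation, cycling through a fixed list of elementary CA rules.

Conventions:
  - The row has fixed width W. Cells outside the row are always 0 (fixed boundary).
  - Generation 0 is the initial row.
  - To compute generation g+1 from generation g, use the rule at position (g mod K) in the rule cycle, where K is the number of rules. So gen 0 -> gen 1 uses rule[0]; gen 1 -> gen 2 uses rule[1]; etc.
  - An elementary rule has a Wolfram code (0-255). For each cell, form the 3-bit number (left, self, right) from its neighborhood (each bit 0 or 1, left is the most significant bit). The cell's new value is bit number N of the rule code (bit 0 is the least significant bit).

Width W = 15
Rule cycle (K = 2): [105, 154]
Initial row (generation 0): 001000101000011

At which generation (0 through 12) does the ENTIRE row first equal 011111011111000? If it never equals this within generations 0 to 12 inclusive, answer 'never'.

Gen 0: 001000101000011
Gen 1 (rule 105): 100010010011011
Gen 2 (rule 154): 010101101110010
Gen 3 (rule 105): 001011111010000
Gen 4 (rule 154): 010011110001000
Gen 5 (rule 105): 000010010100011
Gen 6 (rule 154): 000101100010110
Gen 7 (rule 105): 110011101001110
Gen 8 (rule 154): 101111000111101
Gen 9 (rule 105): 011001010100110
Gen 10 (rule 154): 110110000011101
Gen 11 (rule 105): 111110111010110
Gen 12 (rule 154): 111100110000101

Answer: never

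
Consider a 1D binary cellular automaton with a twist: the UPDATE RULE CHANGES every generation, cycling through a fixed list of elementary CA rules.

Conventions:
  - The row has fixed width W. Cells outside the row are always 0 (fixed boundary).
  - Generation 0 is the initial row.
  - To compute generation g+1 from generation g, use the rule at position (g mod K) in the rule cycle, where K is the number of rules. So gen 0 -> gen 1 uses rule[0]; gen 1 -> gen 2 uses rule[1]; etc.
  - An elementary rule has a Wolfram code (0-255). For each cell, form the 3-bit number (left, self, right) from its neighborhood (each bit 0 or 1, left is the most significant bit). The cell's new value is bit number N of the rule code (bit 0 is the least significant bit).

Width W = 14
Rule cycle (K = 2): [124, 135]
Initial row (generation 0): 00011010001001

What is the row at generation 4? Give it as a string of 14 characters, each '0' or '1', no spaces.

Gen 0: 00011010001001
Gen 1 (rule 124): 00011111001101
Gen 2 (rule 135): 11101110010001
Gen 3 (rule 124): 10111011011001
Gen 4 (rule 135): 10010000000011

Answer: 10010000000011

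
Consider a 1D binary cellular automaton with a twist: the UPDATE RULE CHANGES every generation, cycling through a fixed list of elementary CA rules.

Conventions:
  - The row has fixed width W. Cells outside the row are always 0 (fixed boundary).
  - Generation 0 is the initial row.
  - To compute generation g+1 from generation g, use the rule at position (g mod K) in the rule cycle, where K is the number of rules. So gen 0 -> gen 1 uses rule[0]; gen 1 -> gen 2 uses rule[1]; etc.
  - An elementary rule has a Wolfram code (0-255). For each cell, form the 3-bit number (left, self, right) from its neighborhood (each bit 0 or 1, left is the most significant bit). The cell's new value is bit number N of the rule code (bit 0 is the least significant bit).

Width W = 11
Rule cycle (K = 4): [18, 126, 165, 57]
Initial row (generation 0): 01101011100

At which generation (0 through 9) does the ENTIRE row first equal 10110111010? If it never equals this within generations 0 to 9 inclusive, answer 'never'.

Answer: never

Derivation:
Gen 0: 01101011100
Gen 1 (rule 18): 10000000010
Gen 2 (rule 126): 11000000111
Gen 3 (rule 165): 00011110010
Gen 4 (rule 57): 11010001001
Gen 5 (rule 18): 00001010110
Gen 6 (rule 126): 00011111111
Gen 7 (rule 165): 11001111110
Gen 8 (rule 57): 10101000001
Gen 9 (rule 18): 00000100010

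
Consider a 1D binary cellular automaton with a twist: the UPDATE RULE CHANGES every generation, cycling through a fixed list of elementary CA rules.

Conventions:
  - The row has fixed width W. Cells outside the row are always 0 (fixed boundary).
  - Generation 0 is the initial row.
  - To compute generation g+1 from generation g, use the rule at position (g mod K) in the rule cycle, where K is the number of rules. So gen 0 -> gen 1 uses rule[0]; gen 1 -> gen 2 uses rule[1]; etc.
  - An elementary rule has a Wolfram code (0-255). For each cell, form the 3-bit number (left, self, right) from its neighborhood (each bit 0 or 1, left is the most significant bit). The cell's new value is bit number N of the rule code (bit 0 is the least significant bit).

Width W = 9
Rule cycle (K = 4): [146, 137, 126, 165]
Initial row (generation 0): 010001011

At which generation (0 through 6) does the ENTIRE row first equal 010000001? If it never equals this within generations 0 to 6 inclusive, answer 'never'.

Gen 0: 010001011
Gen 1 (rule 146): 101010000
Gen 2 (rule 137): 000000111
Gen 3 (rule 126): 000001101
Gen 4 (rule 165): 111100011
Gen 5 (rule 146): 011010100
Gen 6 (rule 137): 010000001

Answer: 6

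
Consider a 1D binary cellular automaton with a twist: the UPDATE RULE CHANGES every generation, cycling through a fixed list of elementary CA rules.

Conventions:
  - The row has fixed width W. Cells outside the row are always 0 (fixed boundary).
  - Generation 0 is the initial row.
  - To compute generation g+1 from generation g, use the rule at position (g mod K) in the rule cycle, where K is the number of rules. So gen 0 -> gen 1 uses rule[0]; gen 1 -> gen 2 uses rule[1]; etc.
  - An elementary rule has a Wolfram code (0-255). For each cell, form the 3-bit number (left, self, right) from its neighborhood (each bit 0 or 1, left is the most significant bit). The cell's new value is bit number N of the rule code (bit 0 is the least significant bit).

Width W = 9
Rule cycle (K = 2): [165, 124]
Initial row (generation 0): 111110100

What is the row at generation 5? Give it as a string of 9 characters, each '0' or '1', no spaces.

Gen 0: 111110100
Gen 1 (rule 165): 011101101
Gen 2 (rule 124): 010111111
Gen 3 (rule 165): 011011110
Gen 4 (rule 124): 011110011
Gen 5 (rule 165): 001100000

Answer: 001100000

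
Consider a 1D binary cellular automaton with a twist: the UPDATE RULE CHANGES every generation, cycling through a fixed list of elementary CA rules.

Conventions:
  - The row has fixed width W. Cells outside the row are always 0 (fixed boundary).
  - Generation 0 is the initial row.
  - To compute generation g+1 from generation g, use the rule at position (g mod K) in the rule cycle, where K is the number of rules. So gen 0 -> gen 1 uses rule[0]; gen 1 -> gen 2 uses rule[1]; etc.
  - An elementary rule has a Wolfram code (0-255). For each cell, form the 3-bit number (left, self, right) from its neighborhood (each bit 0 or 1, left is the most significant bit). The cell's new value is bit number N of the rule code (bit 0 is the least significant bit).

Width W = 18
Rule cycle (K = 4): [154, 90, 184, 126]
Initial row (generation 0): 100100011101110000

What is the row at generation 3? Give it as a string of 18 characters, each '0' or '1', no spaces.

Answer: 110100011111010010

Derivation:
Gen 0: 100100011101110000
Gen 1 (rule 154): 011010111001101000
Gen 2 (rule 90): 111000101111100100
Gen 3 (rule 184): 110100011111010010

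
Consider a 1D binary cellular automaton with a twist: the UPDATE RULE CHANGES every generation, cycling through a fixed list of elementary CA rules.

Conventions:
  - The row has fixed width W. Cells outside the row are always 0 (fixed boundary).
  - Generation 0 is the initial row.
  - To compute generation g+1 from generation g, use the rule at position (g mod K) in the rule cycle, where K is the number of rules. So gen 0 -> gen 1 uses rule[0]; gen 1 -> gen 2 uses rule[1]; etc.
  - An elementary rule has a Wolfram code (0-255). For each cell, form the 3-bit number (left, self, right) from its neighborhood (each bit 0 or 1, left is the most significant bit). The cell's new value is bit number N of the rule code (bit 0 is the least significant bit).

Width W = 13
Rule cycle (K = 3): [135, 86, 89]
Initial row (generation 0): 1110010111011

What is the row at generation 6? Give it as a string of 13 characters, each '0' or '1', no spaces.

Answer: 0100001001011

Derivation:
Gen 0: 1110010111011
Gen 1 (rule 135): 0100110010000
Gen 2 (rule 86): 1111011111000
Gen 3 (rule 89): 1001010001111
Gen 4 (rule 135): 1011010110110
Gen 5 (rule 86): 1001010010011
Gen 6 (rule 89): 0100001001011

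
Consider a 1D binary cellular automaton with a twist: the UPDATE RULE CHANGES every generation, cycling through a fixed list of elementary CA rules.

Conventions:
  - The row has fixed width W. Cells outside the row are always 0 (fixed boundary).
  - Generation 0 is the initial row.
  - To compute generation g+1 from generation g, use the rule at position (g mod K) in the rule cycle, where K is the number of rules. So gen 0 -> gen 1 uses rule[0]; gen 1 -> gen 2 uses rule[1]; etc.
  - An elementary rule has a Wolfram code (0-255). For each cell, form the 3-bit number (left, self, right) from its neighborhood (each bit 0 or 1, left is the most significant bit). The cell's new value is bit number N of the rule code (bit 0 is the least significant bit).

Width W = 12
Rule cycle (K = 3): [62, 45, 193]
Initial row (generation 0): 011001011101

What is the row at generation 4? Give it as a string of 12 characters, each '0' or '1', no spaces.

Answer: 001111000100

Derivation:
Gen 0: 011001011101
Gen 1 (rule 62): 110111110011
Gen 2 (rule 45): 101100000010
Gen 3 (rule 193): 000101111000
Gen 4 (rule 62): 001111000100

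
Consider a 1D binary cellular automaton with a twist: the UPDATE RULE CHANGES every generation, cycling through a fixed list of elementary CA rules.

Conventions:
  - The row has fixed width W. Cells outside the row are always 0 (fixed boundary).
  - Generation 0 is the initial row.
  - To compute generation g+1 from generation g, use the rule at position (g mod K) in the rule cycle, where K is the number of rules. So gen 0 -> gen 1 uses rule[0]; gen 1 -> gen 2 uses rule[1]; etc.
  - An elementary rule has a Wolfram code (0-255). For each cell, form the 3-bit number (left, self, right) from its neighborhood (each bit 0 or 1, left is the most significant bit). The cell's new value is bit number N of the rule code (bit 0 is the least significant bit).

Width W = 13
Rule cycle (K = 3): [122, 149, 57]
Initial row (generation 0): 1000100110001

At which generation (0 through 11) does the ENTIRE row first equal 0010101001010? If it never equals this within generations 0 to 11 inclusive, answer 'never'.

Gen 0: 1000100110001
Gen 1 (rule 122): 0101011111010
Gen 2 (rule 149): 0101001110011
Gen 3 (rule 57): 0010101001010
Gen 4 (rule 122): 0101010110101
Gen 5 (rule 149): 0101010000101
Gen 6 (rule 57): 0010101110010
Gen 7 (rule 122): 0101011011101
Gen 8 (rule 149): 0101000001001
Gen 9 (rule 57): 0010111100100
Gen 10 (rule 122): 0101100111010
Gen 11 (rule 149): 0100010010011

Answer: 3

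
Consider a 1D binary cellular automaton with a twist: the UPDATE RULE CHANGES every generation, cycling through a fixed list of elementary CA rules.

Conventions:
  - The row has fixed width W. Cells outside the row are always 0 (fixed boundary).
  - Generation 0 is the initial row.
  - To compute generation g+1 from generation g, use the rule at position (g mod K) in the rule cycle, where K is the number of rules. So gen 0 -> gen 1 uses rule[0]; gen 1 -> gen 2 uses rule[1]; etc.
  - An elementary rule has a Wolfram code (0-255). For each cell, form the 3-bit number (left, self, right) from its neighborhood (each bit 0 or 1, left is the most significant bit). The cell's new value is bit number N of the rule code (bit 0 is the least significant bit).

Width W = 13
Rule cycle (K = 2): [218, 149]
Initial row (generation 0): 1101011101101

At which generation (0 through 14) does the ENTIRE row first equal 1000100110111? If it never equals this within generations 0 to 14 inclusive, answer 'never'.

Answer: never

Derivation:
Gen 0: 1101011101101
Gen 1 (rule 218): 1100011101100
Gen 2 (rule 149): 0011001000011
Gen 3 (rule 218): 0111110100111
Gen 4 (rule 149): 0011100110010
Gen 5 (rule 218): 0111111111101
Gen 6 (rule 149): 0011111111001
Gen 7 (rule 218): 0111111111110
Gen 8 (rule 149): 0011111111101
Gen 9 (rule 218): 0111111111100
Gen 10 (rule 149): 0011111111011
Gen 11 (rule 218): 0111111111011
Gen 12 (rule 149): 0011111110000
Gen 13 (rule 218): 0111111111000
Gen 14 (rule 149): 0011111110111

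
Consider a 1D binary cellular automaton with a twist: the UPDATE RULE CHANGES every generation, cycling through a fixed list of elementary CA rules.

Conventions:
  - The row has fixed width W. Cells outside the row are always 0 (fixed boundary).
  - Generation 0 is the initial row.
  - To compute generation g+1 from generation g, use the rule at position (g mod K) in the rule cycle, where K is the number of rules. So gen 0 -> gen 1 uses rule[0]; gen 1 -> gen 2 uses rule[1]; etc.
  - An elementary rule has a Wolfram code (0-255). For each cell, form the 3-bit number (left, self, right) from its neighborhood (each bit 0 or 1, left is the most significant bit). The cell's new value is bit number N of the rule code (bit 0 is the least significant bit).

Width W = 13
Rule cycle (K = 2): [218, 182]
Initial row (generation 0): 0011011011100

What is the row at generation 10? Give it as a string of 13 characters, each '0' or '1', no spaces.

Answer: 0100101001111

Derivation:
Gen 0: 0011011011100
Gen 1 (rule 218): 0111011011110
Gen 2 (rule 182): 1010100101101
Gen 3 (rule 218): 0000011001100
Gen 4 (rule 182): 0000100110010
Gen 5 (rule 218): 0001011111101
Gen 6 (rule 182): 0011101111011
Gen 7 (rule 218): 0111101111011
Gen 8 (rule 182): 1011010110100
Gen 9 (rule 218): 0011000110010
Gen 10 (rule 182): 0100101001111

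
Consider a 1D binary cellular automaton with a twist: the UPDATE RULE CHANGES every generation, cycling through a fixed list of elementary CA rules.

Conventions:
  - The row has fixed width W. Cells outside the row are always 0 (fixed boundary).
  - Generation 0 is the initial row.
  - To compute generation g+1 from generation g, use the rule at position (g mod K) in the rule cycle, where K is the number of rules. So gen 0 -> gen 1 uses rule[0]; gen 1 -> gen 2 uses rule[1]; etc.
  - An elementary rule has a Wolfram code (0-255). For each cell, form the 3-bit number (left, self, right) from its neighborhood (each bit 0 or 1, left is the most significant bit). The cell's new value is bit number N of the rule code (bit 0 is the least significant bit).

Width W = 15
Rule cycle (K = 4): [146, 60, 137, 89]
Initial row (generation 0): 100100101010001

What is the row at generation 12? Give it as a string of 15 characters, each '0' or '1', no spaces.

Gen 0: 100100101010001
Gen 1 (rule 146): 011011000001010
Gen 2 (rule 60): 010110100001111
Gen 3 (rule 137): 000100001101110
Gen 4 (rule 89): 110011101101011
Gen 5 (rule 146): 001101000000000
Gen 6 (rule 60): 001011100000000
Gen 7 (rule 137): 100011001111111
Gen 8 (rule 89): 011011101000001
Gen 9 (rule 146): 100001000100010
Gen 10 (rule 60): 110001100110011
Gen 11 (rule 137): 100101000100010
Gen 12 (rule 89): 010000110011001

Answer: 010000110011001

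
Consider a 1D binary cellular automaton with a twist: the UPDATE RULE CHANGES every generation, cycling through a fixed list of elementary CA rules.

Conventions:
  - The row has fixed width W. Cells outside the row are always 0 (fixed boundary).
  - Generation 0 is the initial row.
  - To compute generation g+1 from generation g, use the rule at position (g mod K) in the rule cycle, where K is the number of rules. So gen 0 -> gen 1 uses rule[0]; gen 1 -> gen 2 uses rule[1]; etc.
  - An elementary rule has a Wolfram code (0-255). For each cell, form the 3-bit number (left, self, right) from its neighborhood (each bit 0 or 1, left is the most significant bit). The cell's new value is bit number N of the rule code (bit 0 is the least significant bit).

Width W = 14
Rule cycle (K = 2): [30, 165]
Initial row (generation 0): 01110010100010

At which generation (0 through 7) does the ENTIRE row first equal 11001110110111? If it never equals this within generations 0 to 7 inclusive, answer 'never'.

Gen 0: 01110010100010
Gen 1 (rule 30): 11001110110111
Gen 2 (rule 165): 00000101001010
Gen 3 (rule 30): 00001101111011
Gen 4 (rule 165): 11100010110100
Gen 5 (rule 30): 10010110100110
Gen 6 (rule 165): 10011001100000
Gen 7 (rule 30): 11110111010000

Answer: 1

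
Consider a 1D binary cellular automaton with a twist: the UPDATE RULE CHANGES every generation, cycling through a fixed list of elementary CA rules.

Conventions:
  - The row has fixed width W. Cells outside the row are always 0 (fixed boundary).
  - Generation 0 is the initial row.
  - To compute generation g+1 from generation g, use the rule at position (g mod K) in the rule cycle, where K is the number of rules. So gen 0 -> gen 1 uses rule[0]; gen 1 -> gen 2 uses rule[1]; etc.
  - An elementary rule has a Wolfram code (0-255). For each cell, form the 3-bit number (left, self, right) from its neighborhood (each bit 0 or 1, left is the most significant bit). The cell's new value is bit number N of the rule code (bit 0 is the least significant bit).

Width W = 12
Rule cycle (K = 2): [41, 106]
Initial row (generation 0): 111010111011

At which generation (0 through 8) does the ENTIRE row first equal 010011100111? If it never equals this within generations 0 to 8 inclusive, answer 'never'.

Gen 0: 111010111011
Gen 1 (rule 41): 100101100110
Gen 2 (rule 106): 001011101110
Gen 3 (rule 41): 100110011000
Gen 4 (rule 106): 001110111000
Gen 5 (rule 41): 101001100011
Gen 6 (rule 106): 010011100111
Gen 7 (rule 41): 000010000100
Gen 8 (rule 106): 000100001000

Answer: 6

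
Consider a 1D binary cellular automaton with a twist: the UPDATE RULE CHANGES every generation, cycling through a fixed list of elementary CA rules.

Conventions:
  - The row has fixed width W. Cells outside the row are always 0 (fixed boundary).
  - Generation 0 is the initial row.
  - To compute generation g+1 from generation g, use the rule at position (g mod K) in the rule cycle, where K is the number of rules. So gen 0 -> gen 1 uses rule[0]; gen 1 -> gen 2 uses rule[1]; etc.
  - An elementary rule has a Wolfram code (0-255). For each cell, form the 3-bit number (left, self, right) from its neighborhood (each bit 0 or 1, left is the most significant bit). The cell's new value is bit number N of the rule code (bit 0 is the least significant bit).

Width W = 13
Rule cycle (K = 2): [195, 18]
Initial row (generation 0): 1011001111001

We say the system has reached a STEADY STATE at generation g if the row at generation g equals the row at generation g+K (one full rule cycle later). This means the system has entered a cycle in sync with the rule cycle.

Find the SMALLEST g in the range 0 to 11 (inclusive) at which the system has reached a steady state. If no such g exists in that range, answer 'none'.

Answer: 6

Derivation:
Gen 0: 1011001111001
Gen 1 (rule 195): 0001010111010
Gen 2 (rule 18): 0010000000001
Gen 3 (rule 195): 1100111111110
Gen 4 (rule 18): 0011000000001
Gen 5 (rule 195): 1101011111110
Gen 6 (rule 18): 0000000000001
Gen 7 (rule 195): 1111111111110
Gen 8 (rule 18): 0000000000001
Gen 9 (rule 195): 1111111111110
Gen 10 (rule 18): 0000000000001
Gen 11 (rule 195): 1111111111110
Gen 12 (rule 18): 0000000000001
Gen 13 (rule 195): 1111111111110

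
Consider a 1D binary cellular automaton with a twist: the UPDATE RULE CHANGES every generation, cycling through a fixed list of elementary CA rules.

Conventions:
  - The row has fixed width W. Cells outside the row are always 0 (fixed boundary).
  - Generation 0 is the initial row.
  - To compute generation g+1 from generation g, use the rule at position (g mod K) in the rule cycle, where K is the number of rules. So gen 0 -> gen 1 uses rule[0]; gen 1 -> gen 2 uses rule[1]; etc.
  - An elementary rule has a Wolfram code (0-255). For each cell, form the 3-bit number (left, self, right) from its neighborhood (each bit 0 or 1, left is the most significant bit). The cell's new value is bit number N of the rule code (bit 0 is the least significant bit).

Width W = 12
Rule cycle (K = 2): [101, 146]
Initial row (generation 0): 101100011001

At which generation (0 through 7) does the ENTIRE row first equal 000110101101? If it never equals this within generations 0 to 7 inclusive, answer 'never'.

Answer: 5

Derivation:
Gen 0: 101100011001
Gen 1 (rule 101): 110101001001
Gen 2 (rule 146): 000000110110
Gen 3 (rule 101): 111110011010
Gen 4 (rule 146): 011101100001
Gen 5 (rule 101): 000110101101
Gen 6 (rule 146): 001000000000
Gen 7 (rule 101): 101011111111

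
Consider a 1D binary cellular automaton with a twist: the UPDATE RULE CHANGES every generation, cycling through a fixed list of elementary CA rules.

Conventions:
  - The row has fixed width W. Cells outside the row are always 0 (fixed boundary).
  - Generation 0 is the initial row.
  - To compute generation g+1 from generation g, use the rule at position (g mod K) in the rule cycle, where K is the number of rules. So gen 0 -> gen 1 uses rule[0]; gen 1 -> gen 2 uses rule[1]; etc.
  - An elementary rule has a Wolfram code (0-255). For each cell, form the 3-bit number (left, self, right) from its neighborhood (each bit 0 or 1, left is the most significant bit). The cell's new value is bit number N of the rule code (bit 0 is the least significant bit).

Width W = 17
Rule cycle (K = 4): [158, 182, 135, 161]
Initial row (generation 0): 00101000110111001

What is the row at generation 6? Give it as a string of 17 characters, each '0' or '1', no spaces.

Gen 0: 00101000110111001
Gen 1 (rule 158): 01101101100110111
Gen 2 (rule 182): 10010010011001010
Gen 3 (rule 135): 10110110100011010
Gen 4 (rule 161): 01001001001000100
Gen 5 (rule 158): 11111111111101110
Gen 6 (rule 182): 01111111111010101

Answer: 01111111111010101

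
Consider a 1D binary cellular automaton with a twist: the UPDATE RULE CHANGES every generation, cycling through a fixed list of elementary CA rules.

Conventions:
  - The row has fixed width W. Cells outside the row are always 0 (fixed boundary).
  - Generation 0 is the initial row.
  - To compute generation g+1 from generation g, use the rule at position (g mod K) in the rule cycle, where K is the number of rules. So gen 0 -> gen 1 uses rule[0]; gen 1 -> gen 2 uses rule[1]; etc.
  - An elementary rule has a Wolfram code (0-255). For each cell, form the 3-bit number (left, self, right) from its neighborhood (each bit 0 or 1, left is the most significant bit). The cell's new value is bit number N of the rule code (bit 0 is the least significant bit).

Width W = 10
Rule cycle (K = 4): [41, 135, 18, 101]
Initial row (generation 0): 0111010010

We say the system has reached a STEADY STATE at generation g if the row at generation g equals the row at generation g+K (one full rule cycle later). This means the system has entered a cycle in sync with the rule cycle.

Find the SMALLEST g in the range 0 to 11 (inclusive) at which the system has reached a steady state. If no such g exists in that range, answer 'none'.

Answer: 3

Derivation:
Gen 0: 0111010010
Gen 1 (rule 41): 0100100000
Gen 2 (rule 135): 1101101111
Gen 3 (rule 18): 0000000000
Gen 4 (rule 101): 1111111111
Gen 5 (rule 41): 1000000000
Gen 6 (rule 135): 1011111111
Gen 7 (rule 18): 0000000000
Gen 8 (rule 101): 1111111111
Gen 9 (rule 41): 1000000000
Gen 10 (rule 135): 1011111111
Gen 11 (rule 18): 0000000000
Gen 12 (rule 101): 1111111111
Gen 13 (rule 41): 1000000000
Gen 14 (rule 135): 1011111111
Gen 15 (rule 18): 0000000000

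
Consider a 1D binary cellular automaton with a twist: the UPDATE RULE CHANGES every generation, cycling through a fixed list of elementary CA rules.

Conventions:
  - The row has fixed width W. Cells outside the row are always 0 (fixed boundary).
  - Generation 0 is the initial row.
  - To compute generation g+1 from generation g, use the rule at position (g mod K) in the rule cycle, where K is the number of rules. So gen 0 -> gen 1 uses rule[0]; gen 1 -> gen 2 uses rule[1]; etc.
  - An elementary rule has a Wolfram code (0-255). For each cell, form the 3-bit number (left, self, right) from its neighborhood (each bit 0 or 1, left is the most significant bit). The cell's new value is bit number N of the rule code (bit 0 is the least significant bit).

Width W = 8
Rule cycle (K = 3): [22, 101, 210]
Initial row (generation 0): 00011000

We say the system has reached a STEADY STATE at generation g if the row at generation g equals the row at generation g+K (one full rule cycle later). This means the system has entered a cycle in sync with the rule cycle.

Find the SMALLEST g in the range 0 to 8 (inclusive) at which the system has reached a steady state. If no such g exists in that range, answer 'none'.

Gen 0: 00011000
Gen 1 (rule 22): 00100100
Gen 2 (rule 101): 10100101
Gen 3 (rule 210): 00011000
Gen 4 (rule 22): 00100100
Gen 5 (rule 101): 10100101
Gen 6 (rule 210): 00011000
Gen 7 (rule 22): 00100100
Gen 8 (rule 101): 10100101
Gen 9 (rule 210): 00011000
Gen 10 (rule 22): 00100100
Gen 11 (rule 101): 10100101

Answer: 0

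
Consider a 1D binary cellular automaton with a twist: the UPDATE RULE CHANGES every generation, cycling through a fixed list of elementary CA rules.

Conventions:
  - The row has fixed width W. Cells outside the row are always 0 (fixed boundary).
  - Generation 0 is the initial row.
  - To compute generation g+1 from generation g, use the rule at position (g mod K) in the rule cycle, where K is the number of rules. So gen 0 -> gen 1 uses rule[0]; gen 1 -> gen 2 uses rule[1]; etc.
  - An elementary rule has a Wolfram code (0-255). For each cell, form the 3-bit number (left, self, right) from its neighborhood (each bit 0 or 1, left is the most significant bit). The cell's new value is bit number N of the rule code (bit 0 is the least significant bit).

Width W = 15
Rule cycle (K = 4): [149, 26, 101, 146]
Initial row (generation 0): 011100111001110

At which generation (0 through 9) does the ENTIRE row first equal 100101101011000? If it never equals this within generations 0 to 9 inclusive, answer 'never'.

Answer: 6

Derivation:
Gen 0: 011100111001110
Gen 1 (rule 149): 001010010100101
Gen 2 (rule 26): 010001100011000
Gen 3 (rule 101): 010100101001011
Gen 4 (rule 146): 100011000110000
Gen 5 (rule 149): 111000110001111
Gen 6 (rule 26): 100101101011000
Gen 7 (rule 101): 100110111101011
Gen 8 (rule 146): 011000011000000
Gen 9 (rule 149): 000111000111111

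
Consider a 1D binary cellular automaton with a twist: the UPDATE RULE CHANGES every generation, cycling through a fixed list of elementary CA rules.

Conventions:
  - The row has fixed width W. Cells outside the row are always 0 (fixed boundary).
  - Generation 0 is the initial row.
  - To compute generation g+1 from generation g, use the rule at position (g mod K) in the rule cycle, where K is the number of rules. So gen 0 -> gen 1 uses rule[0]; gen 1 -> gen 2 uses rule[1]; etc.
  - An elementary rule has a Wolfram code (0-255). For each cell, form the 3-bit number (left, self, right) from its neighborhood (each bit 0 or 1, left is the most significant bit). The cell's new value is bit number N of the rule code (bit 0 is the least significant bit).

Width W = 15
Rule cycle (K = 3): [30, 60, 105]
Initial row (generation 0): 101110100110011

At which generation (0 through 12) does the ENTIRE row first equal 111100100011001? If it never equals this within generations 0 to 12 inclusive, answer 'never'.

Gen 0: 101110100110011
Gen 1 (rule 30): 101000111101110
Gen 2 (rule 60): 111100100011001
Gen 3 (rule 105): 100100001011000
Gen 4 (rule 30): 111110011010100
Gen 5 (rule 60): 100001010111110
Gen 6 (rule 105): 001100101100010
Gen 7 (rule 30): 011011101010111
Gen 8 (rule 60): 010110011111100
Gen 9 (rule 105): 001110010000101
Gen 10 (rule 30): 011001111001101
Gen 11 (rule 60): 010101000101011
Gen 12 (rule 105): 001010010010111

Answer: 2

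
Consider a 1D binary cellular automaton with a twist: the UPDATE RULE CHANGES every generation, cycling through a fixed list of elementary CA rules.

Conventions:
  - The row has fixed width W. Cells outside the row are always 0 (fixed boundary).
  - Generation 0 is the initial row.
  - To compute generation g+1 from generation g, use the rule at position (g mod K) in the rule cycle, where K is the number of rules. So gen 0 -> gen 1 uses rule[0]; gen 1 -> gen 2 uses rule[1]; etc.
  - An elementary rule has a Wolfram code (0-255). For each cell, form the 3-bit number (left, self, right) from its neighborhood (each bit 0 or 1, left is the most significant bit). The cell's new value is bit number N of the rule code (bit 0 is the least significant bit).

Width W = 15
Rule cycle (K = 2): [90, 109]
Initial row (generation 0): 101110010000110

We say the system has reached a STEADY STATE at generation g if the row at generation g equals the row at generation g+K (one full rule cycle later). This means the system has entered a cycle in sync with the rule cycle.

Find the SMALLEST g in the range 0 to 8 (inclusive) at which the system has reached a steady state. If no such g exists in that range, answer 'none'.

Gen 0: 101110010000110
Gen 1 (rule 90): 001011101001111
Gen 2 (rule 109): 101110111001001
Gen 3 (rule 90): 001010101110110
Gen 4 (rule 109): 101111111011110
Gen 5 (rule 90): 001000001010011
Gen 6 (rule 109): 101011101110011
Gen 7 (rule 90): 000010101011111
Gen 8 (rule 109): 111011111110001
Gen 9 (rule 90): 101010000011010
Gen 10 (rule 109): 111110111011110

Answer: none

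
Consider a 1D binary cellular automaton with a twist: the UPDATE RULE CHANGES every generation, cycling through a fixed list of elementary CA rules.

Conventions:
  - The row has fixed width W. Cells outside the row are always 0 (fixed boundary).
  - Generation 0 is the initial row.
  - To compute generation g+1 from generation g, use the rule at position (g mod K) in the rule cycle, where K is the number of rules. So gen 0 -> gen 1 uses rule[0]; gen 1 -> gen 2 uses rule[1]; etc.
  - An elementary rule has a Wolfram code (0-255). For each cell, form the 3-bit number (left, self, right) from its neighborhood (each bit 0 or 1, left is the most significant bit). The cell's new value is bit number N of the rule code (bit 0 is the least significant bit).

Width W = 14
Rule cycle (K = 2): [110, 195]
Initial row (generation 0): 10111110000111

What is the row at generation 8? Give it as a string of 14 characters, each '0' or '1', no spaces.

Gen 0: 10111110000111
Gen 1 (rule 110): 11100010001101
Gen 2 (rule 195): 01101100110100
Gen 3 (rule 110): 11111101111100
Gen 4 (rule 195): 01111100111101
Gen 5 (rule 110): 11000101100111
Gen 6 (rule 195): 01011000101011
Gen 7 (rule 110): 11111001111111
Gen 8 (rule 195): 01111010111111

Answer: 01111010111111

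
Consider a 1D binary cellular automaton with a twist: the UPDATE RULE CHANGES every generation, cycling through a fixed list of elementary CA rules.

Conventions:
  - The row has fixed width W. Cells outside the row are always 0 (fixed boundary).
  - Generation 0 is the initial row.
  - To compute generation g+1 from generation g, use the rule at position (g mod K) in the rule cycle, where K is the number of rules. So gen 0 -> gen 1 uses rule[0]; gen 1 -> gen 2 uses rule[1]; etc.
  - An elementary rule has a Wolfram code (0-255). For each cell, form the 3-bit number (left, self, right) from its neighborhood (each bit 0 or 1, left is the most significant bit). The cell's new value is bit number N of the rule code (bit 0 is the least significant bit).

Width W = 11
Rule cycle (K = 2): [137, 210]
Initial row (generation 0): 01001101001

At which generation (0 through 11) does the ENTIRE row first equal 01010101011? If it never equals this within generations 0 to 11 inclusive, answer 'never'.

Gen 0: 01001101001
Gen 1 (rule 137): 00001000000
Gen 2 (rule 210): 00010100000
Gen 3 (rule 137): 11000001111
Gen 4 (rule 210): 01100010111
Gen 5 (rule 137): 01001000110
Gen 6 (rule 210): 10110101011
Gen 7 (rule 137): 00100000010
Gen 8 (rule 210): 01010000101
Gen 9 (rule 137): 00000110000
Gen 10 (rule 210): 00001011000
Gen 11 (rule 137): 11100010011

Answer: never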